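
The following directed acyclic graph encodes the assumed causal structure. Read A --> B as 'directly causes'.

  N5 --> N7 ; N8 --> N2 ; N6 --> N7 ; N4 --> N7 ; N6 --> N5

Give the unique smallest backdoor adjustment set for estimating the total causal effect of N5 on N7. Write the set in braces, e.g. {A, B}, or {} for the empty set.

Variables eligible for adjustment (non-descendants of N5, excluding N5 and N7): {N2, N4, N6, N8}.
Backdoor paths from N5 to N7:
  P1: N5 <- N6 -> N7
The empty set is not sufficient: P1 (N5 <- N6 -> N7) has no collider blocking it and no conditioned non-collider, so it is open.
Try {N6}:
  P1: blocked at fork node N6 ∈ conditioning set.
{N6} contains no descendant of N5 and blocks every backdoor path.
No other singleton works — e.g. {N4} leaves P1 open — so {N6} is the unique smallest valid adjustment set.

{N6}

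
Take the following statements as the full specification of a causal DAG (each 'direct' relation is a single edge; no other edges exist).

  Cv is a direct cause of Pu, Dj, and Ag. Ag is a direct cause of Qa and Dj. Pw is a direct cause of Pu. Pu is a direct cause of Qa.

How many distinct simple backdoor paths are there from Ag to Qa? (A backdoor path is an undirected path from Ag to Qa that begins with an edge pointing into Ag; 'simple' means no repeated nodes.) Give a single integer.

A backdoor path from Ag to Qa is any simple undirected path whose first edge points into Ag (i.e. leaves Ag via a parent).
Parents of Ag: {Cv}.
Enumerating:
  P1: Ag <- Cv -> Pu -> Qa
That exhausts the simple backdoor paths. Count: 1.

1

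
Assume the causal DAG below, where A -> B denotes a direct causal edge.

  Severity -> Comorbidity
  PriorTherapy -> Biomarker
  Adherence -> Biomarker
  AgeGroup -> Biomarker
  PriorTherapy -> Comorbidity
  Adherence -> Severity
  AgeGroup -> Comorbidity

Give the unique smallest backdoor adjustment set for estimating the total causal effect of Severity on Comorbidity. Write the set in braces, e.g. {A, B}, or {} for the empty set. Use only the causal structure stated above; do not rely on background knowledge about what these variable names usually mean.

Variables eligible for adjustment (non-descendants of Severity, excluding Severity and Comorbidity): {Adherence, AgeGroup, Biomarker, PriorTherapy}.
Backdoor paths from Severity to Comorbidity:
  P1: Severity <- Adherence -> Biomarker <- AgeGroup -> Comorbidity
  P2: Severity <- Adherence -> Biomarker <- PriorTherapy -> Comorbidity
Each backdoor path contains an unconditioned collider, so every path is already blocked with the empty conditioning set:
  P1: blocked at collider Biomarker (neither it nor any descendant is in the conditioning set).
  P2: blocked at collider Biomarker (neither it nor any descendant is in the conditioning set).
The empty set is therefore the unique smallest valid set.

{}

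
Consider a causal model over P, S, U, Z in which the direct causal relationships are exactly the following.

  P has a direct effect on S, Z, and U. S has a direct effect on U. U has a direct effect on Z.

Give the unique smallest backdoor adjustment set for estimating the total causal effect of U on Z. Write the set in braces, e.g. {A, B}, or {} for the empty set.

Variables eligible for adjustment (non-descendants of U, excluding U and Z): {P, S}.
Backdoor paths from U to Z:
  P1: U <- P -> Z
  P2: U <- S <- P -> Z
The empty set is not sufficient: P1 (U <- P -> Z) has no collider blocking it and no conditioned non-collider, so it is open.
Try {P}:
  P1: blocked at fork node P ∈ conditioning set.
  P2: blocked at fork node P ∈ conditioning set.
{P} contains no descendant of U and blocks every backdoor path.
No other singleton works — e.g. {S} leaves P1 open — so {P} is the unique smallest valid adjustment set.

{P}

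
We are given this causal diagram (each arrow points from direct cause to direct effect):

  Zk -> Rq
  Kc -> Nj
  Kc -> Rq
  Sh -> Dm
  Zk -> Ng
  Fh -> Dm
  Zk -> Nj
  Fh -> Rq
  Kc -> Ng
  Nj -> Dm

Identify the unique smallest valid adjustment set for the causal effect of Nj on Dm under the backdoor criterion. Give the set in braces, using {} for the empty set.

{}

Variables eligible for adjustment (non-descendants of Nj, excluding Nj and Dm): {Fh, Kc, Ng, Rq, Sh, Zk}.
Backdoor paths from Nj to Dm:
  P1: Nj <- Zk -> Rq <- Fh -> Dm
  P2: Nj <- Zk -> Ng <- Kc -> Rq <- Fh -> Dm
  P3: Nj <- Kc -> Rq <- Fh -> Dm
  P4: Nj <- Kc -> Ng <- Zk -> Rq <- Fh -> Dm
Each backdoor path contains an unconditioned collider, so every path is already blocked with the empty conditioning set:
  P1: blocked at collider Rq (neither it nor any descendant is in the conditioning set).
  P2: blocked at collider Ng (neither it nor any descendant is in the conditioning set).
  P3: blocked at collider Rq (neither it nor any descendant is in the conditioning set).
  P4: blocked at collider Ng (neither it nor any descendant is in the conditioning set).
The empty set is therefore the unique smallest valid set.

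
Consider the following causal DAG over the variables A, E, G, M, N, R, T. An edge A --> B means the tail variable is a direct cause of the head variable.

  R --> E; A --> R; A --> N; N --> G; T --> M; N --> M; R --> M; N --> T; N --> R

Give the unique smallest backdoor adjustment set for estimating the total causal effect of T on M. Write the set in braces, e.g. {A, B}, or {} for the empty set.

Variables eligible for adjustment (non-descendants of T, excluding T and M): {A, E, G, N, R}.
Backdoor paths from T to M:
  P1: T <- N <- A -> R -> M
  P2: T <- N -> R -> M
  P3: T <- N -> M
The empty set is not sufficient: P1 (T <- N <- A -> R -> M) has no collider blocking it and no conditioned non-collider, so it is open.
Try {N}:
  P1: blocked at chain node N ∈ conditioning set.
  P2: blocked at fork node N ∈ conditioning set.
  P3: blocked at fork node N ∈ conditioning set.
{N} contains no descendant of T and blocks every backdoor path.
No other singleton works — e.g. {A} leaves P2 open — so {N} is the unique smallest valid adjustment set.

{N}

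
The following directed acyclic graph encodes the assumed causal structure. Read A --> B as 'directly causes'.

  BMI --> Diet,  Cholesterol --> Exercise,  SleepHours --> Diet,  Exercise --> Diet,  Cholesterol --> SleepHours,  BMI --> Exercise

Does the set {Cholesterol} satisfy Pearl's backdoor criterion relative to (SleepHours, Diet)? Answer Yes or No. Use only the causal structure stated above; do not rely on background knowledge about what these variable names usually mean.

Backdoor paths from SleepHours to Diet (paths whose first edge points into SleepHours):
  P1: SleepHours <- Cholesterol -> Exercise <- BMI -> Diet
  P2: SleepHours <- Cholesterol -> Exercise -> Diet
Condition 1 (no descendant of SleepHours in the set): holds — descendants of SleepHours are {Diet}; none are in {Cholesterol}.
Condition 2 (every backdoor path blocked by {Cholesterol}):
  P1: blocked at fork node Cholesterol ∈ conditioning set.
  P2: blocked at fork node Cholesterol ∈ conditioning set.
{Cholesterol} satisfies the backdoor criterion.

Yes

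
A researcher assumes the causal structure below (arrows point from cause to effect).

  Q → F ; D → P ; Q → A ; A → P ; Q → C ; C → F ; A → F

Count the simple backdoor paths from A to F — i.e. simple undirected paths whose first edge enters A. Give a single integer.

2

A backdoor path from A to F is any simple undirected path whose first edge points into A (i.e. leaves A via a parent).
Parents of A: {Q}.
Enumerating:
  P1: A <- Q -> C -> F
  P2: A <- Q -> F
That exhausts the simple backdoor paths. Count: 2.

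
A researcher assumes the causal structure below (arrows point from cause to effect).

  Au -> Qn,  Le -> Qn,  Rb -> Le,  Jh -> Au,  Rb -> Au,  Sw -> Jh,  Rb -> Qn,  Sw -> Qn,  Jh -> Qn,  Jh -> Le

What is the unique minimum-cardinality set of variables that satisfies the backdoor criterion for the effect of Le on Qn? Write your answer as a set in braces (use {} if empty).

{Jh, Rb}

Variables eligible for adjustment (non-descendants of Le, excluding Le and Qn): {Au, Jh, Rb, Sw}.
Backdoor paths from Le to Qn:
  P1: Le <- Rb -> Au <- Jh <- Sw -> Qn
  P2: Le <- Rb -> Au <- Jh -> Qn
  P3: Le <- Rb -> Au -> Qn
  P4: Le <- Rb -> Qn
  P5: Le <- Jh <- Sw -> Qn
  P6: Le <- Jh -> Au <- Rb -> Qn
  P7: Le <- Jh -> Au -> Qn
  P8: Le <- Jh -> Qn
The empty set is not sufficient: P3 (Le <- Rb -> Au -> Qn) has no collider blocking it and no conditioned non-collider, so it is open.
Try {Jh, Rb}:
  P1: blocked at fork node Rb ∈ conditioning set.
  P2: blocked at fork node Rb ∈ conditioning set.
  P3: blocked at fork node Rb ∈ conditioning set.
  P4: blocked at fork node Rb ∈ conditioning set.
  P5: blocked at chain node Jh ∈ conditioning set.
  P6: blocked at fork node Jh ∈ conditioning set.
  P7: blocked at fork node Jh ∈ conditioning set.
  P8: blocked at fork node Jh ∈ conditioning set.
{Jh, Rb} contains no descendant of Le and blocks every backdoor path.
Every element of {Jh, Rb} is needed (dropping Jh leaves P5 open; dropping Rb leaves P3 open), so no proper subset is valid.
Among all size-2 subsets of the eligible variables, only {Jh, Rb} blocks every backdoor path, so it is the unique smallest valid adjustment set.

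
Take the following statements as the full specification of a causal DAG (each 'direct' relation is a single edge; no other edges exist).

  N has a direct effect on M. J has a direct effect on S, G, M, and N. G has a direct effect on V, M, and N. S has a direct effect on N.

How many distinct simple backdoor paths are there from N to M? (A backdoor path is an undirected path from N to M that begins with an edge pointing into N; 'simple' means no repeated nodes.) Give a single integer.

6

A backdoor path from N to M is any simple undirected path whose first edge points into N (i.e. leaves N via a parent).
Parents of N: {G, J, S}.
Enumerating:
  P1: N <- J -> G -> M
  P2: N <- J -> M
  P3: N <- S <- J -> G -> M
  P4: N <- S <- J -> M
  P5: N <- G <- J -> M
  P6: N <- G -> M
That exhausts the simple backdoor paths. Count: 6.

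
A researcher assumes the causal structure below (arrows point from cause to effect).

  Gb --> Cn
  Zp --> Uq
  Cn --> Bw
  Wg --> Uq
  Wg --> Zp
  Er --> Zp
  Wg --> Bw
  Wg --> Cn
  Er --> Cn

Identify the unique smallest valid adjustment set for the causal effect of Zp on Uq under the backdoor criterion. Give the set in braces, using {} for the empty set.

Variables eligible for adjustment (non-descendants of Zp, excluding Zp and Uq): {Bw, Cn, Er, Gb, Wg}.
Backdoor paths from Zp to Uq:
  P1: Zp <- Er -> Cn <- Wg -> Uq
  P2: Zp <- Er -> Cn -> Bw <- Wg -> Uq
  P3: Zp <- Wg -> Uq
The empty set is not sufficient: P3 (Zp <- Wg -> Uq) has no collider blocking it and no conditioned non-collider, so it is open.
Try {Wg}:
  P1: blocked at collider Cn (neither it nor any descendant is in the conditioning set).
  P2: blocked at collider Bw (neither it nor any descendant is in the conditioning set).
  P3: blocked at fork node Wg ∈ conditioning set.
{Wg} contains no descendant of Zp and blocks every backdoor path.
No other singleton works — e.g. {Gb} leaves P3 open — so {Wg} is the unique smallest valid adjustment set.

{Wg}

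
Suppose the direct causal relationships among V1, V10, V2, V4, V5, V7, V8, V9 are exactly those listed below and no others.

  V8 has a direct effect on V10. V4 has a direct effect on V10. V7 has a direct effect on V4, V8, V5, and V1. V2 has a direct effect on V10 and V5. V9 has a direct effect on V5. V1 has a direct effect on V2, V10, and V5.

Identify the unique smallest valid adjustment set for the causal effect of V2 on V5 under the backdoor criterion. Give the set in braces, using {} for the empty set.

{V1}

Variables eligible for adjustment (non-descendants of V2, excluding V2 and V5): {V1, V4, V7, V8, V9}.
Backdoor paths from V2 to V5:
  P1: V2 <- V1 <- V7 -> V5
  P2: V2 <- V1 -> V5
  P3: V2 <- V1 -> V10 <- V4 <- V7 -> V5
  P4: V2 <- V1 -> V10 <- V8 <- V7 -> V5
The empty set is not sufficient: P1 (V2 <- V1 <- V7 -> V5) has no collider blocking it and no conditioned non-collider, so it is open.
Try {V1}:
  P1: blocked at chain node V1 ∈ conditioning set.
  P2: blocked at fork node V1 ∈ conditioning set.
  P3: blocked at fork node V1 ∈ conditioning set.
  P4: blocked at fork node V1 ∈ conditioning set.
{V1} contains no descendant of V2 and blocks every backdoor path.
No other singleton works — e.g. {V7} leaves P2 open — so {V1} is the unique smallest valid adjustment set.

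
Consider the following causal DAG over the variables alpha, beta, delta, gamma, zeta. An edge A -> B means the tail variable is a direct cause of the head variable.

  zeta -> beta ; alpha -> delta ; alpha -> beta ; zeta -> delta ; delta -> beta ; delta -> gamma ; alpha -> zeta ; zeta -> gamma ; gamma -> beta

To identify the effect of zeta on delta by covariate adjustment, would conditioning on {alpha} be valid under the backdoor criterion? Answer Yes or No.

Yes

Backdoor paths from zeta to delta (paths whose first edge points into zeta):
  P1: zeta <- alpha -> delta
  P2: zeta <- alpha -> beta <- delta
  P3: zeta <- alpha -> beta <- gamma <- delta
Condition 1 (no descendant of zeta in the set): holds — descendants of zeta are {beta, delta, gamma}; none are in {alpha}.
Condition 2 (every backdoor path blocked by {alpha}):
  P1: blocked at fork node alpha ∈ conditioning set.
  P2: blocked at fork node alpha ∈ conditioning set.
  P3: blocked at fork node alpha ∈ conditioning set.
{alpha} satisfies the backdoor criterion.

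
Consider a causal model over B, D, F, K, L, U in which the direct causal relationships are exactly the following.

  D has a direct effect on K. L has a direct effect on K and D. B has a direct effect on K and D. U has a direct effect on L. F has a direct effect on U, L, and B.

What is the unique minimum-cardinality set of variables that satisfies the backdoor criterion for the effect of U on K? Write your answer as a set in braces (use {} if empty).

{F}

Variables eligible for adjustment (non-descendants of U, excluding U and K): {B, F}.
Backdoor paths from U to K:
  P1: U <- F -> B -> D <- L -> K
  P2: U <- F -> B -> D -> K
  P3: U <- F -> B -> K
  P4: U <- F -> L -> D <- B -> K
  P5: U <- F -> L -> D -> K
  P6: U <- F -> L -> K
The empty set is not sufficient: P2 (U <- F -> B -> D -> K) has no collider blocking it and no conditioned non-collider, so it is open.
Try {F}:
  P1: blocked at fork node F ∈ conditioning set.
  P2: blocked at fork node F ∈ conditioning set.
  P3: blocked at fork node F ∈ conditioning set.
  P4: blocked at fork node F ∈ conditioning set.
  P5: blocked at fork node F ∈ conditioning set.
  P6: blocked at fork node F ∈ conditioning set.
{F} contains no descendant of U and blocks every backdoor path.
No other singleton works — e.g. {B} leaves P5 open — so {F} is the unique smallest valid adjustment set.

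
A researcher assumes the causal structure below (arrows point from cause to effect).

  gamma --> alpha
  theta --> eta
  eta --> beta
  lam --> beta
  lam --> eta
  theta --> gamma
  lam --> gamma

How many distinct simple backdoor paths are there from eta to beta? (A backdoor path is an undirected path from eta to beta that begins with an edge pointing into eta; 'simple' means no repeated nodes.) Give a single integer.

A backdoor path from eta to beta is any simple undirected path whose first edge points into eta (i.e. leaves eta via a parent).
Parents of eta: {lam, theta}.
Enumerating:
  P1: eta <- theta -> gamma <- lam -> beta
  P2: eta <- lam -> beta
That exhausts the simple backdoor paths. Count: 2.

2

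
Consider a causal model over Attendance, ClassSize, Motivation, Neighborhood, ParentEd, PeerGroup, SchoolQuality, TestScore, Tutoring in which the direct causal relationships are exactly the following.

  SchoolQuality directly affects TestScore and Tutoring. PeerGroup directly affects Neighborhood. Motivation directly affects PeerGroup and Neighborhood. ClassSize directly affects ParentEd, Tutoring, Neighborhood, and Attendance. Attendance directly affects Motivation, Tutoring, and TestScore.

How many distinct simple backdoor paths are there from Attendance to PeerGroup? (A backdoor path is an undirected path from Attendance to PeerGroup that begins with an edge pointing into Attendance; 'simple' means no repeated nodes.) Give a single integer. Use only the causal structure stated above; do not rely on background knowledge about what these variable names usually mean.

A backdoor path from Attendance to PeerGroup is any simple undirected path whose first edge points into Attendance (i.e. leaves Attendance via a parent).
Parents of Attendance: {ClassSize}.
Enumerating:
  P1: Attendance <- ClassSize -> Neighborhood <- Motivation -> PeerGroup
  P2: Attendance <- ClassSize -> Neighborhood <- PeerGroup
That exhausts the simple backdoor paths. Count: 2.

2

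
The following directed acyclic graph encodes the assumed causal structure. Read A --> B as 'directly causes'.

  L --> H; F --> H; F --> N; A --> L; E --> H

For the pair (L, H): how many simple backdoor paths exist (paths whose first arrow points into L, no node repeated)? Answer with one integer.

A backdoor path from L to H is any simple undirected path whose first edge points into L (i.e. leaves L via a parent).
Parents of L: {A}.
No simple path from any parent of L reaches H without revisiting L, so there are no backdoor paths.

0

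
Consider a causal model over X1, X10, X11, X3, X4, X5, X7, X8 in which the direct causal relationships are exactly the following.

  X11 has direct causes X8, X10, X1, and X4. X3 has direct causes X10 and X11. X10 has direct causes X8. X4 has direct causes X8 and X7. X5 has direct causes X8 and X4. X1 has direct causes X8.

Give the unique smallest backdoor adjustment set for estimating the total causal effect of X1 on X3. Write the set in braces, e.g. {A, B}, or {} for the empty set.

Variables eligible for adjustment (non-descendants of X1, excluding X1 and X3): {X10, X4, X5, X7, X8}.
Backdoor paths from X1 to X3:
  P1: X1 <- X8 -> X10 -> X11 -> X3
  P2: X1 <- X8 -> X10 -> X3
  P3: X1 <- X8 -> X4 -> X11 <- X10 -> X3
  P4: X1 <- X8 -> X4 -> X11 -> X3
  P5: X1 <- X8 -> X5 <- X4 -> X11 <- X10 -> X3
  P6: X1 <- X8 -> X5 <- X4 -> X11 -> X3
  P7: X1 <- X8 -> X11 <- X10 -> X3
  P8: X1 <- X8 -> X11 -> X3
The empty set is not sufficient: P1 (X1 <- X8 -> X10 -> X11 -> X3) has no collider blocking it and no conditioned non-collider, so it is open.
Try {X8}:
  P1: blocked at fork node X8 ∈ conditioning set.
  P2: blocked at fork node X8 ∈ conditioning set.
  P3: blocked at fork node X8 ∈ conditioning set.
  P4: blocked at fork node X8 ∈ conditioning set.
  P5: blocked at fork node X8 ∈ conditioning set.
  P6: blocked at fork node X8 ∈ conditioning set.
  P7: blocked at fork node X8 ∈ conditioning set.
  P8: blocked at fork node X8 ∈ conditioning set.
{X8} contains no descendant of X1 and blocks every backdoor path.
No other singleton works — e.g. {X7} leaves P1 open — so {X8} is the unique smallest valid adjustment set.

{X8}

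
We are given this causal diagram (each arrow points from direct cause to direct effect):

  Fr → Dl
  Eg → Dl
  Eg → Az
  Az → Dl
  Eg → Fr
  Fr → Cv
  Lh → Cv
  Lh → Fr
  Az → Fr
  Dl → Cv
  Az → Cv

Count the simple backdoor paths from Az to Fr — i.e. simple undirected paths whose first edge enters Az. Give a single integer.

4

A backdoor path from Az to Fr is any simple undirected path whose first edge points into Az (i.e. leaves Az via a parent).
Parents of Az: {Eg}.
Enumerating:
  P1: Az <- Eg -> Fr
  P2: Az <- Eg -> Dl <- Fr
  P3: Az <- Eg -> Dl -> Cv <- Lh -> Fr
  P4: Az <- Eg -> Dl -> Cv <- Fr
That exhausts the simple backdoor paths. Count: 4.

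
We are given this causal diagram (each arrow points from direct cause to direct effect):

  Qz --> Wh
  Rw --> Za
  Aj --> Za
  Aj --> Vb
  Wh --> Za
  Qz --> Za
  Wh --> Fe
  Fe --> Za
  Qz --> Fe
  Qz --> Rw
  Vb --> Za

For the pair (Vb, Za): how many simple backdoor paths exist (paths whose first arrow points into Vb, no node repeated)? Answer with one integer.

1

A backdoor path from Vb to Za is any simple undirected path whose first edge points into Vb (i.e. leaves Vb via a parent).
Parents of Vb: {Aj}.
Enumerating:
  P1: Vb <- Aj -> Za
That exhausts the simple backdoor paths. Count: 1.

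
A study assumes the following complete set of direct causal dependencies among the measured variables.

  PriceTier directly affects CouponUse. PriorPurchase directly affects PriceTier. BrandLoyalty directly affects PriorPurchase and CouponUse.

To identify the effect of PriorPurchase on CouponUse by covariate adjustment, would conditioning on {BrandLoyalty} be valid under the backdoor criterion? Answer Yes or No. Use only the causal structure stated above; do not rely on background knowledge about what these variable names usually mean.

Backdoor paths from PriorPurchase to CouponUse (paths whose first edge points into PriorPurchase):
  P1: PriorPurchase <- BrandLoyalty -> CouponUse
Condition 1 (no descendant of PriorPurchase in the set): holds — descendants of PriorPurchase are {CouponUse, PriceTier}; none are in {BrandLoyalty}.
Condition 2 (every backdoor path blocked by {BrandLoyalty}):
  P1: blocked at fork node BrandLoyalty ∈ conditioning set.
{BrandLoyalty} satisfies the backdoor criterion.

Yes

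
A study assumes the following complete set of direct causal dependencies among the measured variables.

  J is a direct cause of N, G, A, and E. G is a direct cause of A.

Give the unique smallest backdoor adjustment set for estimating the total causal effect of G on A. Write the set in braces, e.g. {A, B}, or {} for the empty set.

{J}

Variables eligible for adjustment (non-descendants of G, excluding G and A): {E, J, N}.
Backdoor paths from G to A:
  P1: G <- J -> A
The empty set is not sufficient: P1 (G <- J -> A) has no collider blocking it and no conditioned non-collider, so it is open.
Try {J}:
  P1: blocked at fork node J ∈ conditioning set.
{J} contains no descendant of G and blocks every backdoor path.
No other singleton works — e.g. {N} leaves P1 open — so {J} is the unique smallest valid adjustment set.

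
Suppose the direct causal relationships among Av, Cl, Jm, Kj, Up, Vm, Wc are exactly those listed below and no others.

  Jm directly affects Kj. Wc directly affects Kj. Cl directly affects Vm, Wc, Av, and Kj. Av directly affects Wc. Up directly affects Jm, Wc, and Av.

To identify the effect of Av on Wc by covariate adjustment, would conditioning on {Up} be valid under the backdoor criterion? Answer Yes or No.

No

Backdoor paths from Av to Wc (paths whose first edge points into Av):
  P1: Av <- Cl -> Wc
  P2: Av <- Cl -> Kj <- Jm <- Up -> Wc
  P3: Av <- Cl -> Kj <- Wc
  P4: Av <- Up -> Jm -> Kj <- Cl -> Wc
  P5: Av <- Up -> Jm -> Kj <- Wc
  P6: Av <- Up -> Wc
Condition 1 (no descendant of Av in the set): holds — descendants of Av are {Kj, Wc}; none are in {Up}.
Condition 2 (every backdoor path blocked by {Up}):
  P1: open — no interior node is in the conditioning set.
  P2: blocked at collider Kj (neither it nor any descendant is in the conditioning set).
  P3: blocked at collider Kj (neither it nor any descendant is in the conditioning set).
  P4: blocked at fork node Up ∈ conditioning set.
  P5: blocked at fork node Up ∈ conditioning set.
  P6: blocked at fork node Up ∈ conditioning set.
{Up} does not satisfy the backdoor criterion.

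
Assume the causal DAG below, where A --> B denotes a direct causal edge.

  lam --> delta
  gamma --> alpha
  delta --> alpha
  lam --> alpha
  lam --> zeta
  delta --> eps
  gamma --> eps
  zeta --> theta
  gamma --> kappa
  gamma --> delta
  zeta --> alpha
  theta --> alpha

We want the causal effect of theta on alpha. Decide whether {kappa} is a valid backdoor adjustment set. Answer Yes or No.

Backdoor paths from theta to alpha (paths whose first edge points into theta):
  P1: theta <- zeta <- lam -> delta <- gamma -> alpha
  P2: theta <- zeta <- lam -> delta -> eps <- gamma -> alpha
  P3: theta <- zeta <- lam -> delta -> alpha
  P4: theta <- zeta <- lam -> alpha
  P5: theta <- zeta -> alpha
Condition 1 (no descendant of theta in the set): holds — descendants of theta are {alpha}; none are in {kappa}.
Condition 2 (every backdoor path blocked by {kappa}):
  P1: blocked at collider delta (neither it nor any descendant is in the conditioning set).
  P2: blocked at collider eps (neither it nor any descendant is in the conditioning set).
  P3: open — no interior node is in the conditioning set.
  P4: open — no interior node is in the conditioning set.
  P5: open — no interior node is in the conditioning set.
{kappa} does not satisfy the backdoor criterion.

No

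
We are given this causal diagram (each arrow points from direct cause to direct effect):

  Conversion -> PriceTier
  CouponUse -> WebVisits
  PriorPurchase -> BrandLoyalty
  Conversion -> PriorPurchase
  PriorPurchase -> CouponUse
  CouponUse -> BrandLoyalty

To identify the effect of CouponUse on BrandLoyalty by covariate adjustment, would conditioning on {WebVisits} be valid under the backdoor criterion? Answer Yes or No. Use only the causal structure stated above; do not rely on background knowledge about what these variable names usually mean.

No

Backdoor paths from CouponUse to BrandLoyalty (paths whose first edge points into CouponUse):
  P1: CouponUse <- PriorPurchase -> BrandLoyalty
Condition 1 (no descendant of CouponUse in the set): FAILS — WebVisits is a descendant of CouponUse.
Condition 2 (every backdoor path blocked by {WebVisits}):
  P1: open — no interior node is in the conditioning set.
{WebVisits} does not satisfy the backdoor criterion.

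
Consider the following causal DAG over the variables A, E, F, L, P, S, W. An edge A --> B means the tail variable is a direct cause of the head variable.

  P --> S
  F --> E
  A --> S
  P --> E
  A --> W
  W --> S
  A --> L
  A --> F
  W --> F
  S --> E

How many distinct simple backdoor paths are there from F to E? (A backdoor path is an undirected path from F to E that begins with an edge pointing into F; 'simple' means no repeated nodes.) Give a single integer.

8

A backdoor path from F to E is any simple undirected path whose first edge points into F (i.e. leaves F via a parent).
Parents of F: {A, W}.
Enumerating:
  P1: F <- A -> W -> S <- P -> E
  P2: F <- A -> W -> S -> E
  P3: F <- A -> S <- P -> E
  P4: F <- A -> S -> E
  P5: F <- W <- A -> S <- P -> E
  P6: F <- W <- A -> S -> E
  P7: F <- W -> S <- P -> E
  P8: F <- W -> S -> E
That exhausts the simple backdoor paths. Count: 8.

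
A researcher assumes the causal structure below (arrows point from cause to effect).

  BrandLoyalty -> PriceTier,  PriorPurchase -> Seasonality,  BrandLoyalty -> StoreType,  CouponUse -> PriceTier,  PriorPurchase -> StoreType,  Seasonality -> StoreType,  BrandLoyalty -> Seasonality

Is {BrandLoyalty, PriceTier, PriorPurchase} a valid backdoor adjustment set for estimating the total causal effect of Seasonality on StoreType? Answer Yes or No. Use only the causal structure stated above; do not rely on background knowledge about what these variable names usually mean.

Backdoor paths from Seasonality to StoreType (paths whose first edge points into Seasonality):
  P1: Seasonality <- PriorPurchase -> StoreType
  P2: Seasonality <- BrandLoyalty -> StoreType
Condition 1 (no descendant of Seasonality in the set): holds — descendants of Seasonality are {StoreType}; none are in {BrandLoyalty, PriceTier, PriorPurchase}.
Condition 2 (every backdoor path blocked by {BrandLoyalty, PriceTier, PriorPurchase}):
  P1: blocked at fork node PriorPurchase ∈ conditioning set.
  P2: blocked at fork node BrandLoyalty ∈ conditioning set.
{BrandLoyalty, PriceTier, PriorPurchase} satisfies the backdoor criterion.

Yes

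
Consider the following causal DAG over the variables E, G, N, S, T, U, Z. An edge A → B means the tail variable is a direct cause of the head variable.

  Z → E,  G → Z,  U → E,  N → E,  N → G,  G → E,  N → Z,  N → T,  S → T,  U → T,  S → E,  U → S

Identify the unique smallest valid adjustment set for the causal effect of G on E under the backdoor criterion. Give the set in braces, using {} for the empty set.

{N}

Variables eligible for adjustment (non-descendants of G, excluding G and E): {N, S, T, U}.
Backdoor paths from G to E:
  P1: G <- N -> Z -> E
  P2: G <- N -> E
  P3: G <- N -> T <- U -> S -> E
  P4: G <- N -> T <- U -> E
  P5: G <- N -> T <- S <- U -> E
  P6: G <- N -> T <- S -> E
The empty set is not sufficient: P1 (G <- N -> Z -> E) has no collider blocking it and no conditioned non-collider, so it is open.
Try {N}:
  P1: blocked at fork node N ∈ conditioning set.
  P2: blocked at fork node N ∈ conditioning set.
  P3: blocked at fork node N ∈ conditioning set.
  P4: blocked at fork node N ∈ conditioning set.
  P5: blocked at fork node N ∈ conditioning set.
  P6: blocked at fork node N ∈ conditioning set.
{N} contains no descendant of G and blocks every backdoor path.
No other singleton works — e.g. {U} leaves P1 open — so {N} is the unique smallest valid adjustment set.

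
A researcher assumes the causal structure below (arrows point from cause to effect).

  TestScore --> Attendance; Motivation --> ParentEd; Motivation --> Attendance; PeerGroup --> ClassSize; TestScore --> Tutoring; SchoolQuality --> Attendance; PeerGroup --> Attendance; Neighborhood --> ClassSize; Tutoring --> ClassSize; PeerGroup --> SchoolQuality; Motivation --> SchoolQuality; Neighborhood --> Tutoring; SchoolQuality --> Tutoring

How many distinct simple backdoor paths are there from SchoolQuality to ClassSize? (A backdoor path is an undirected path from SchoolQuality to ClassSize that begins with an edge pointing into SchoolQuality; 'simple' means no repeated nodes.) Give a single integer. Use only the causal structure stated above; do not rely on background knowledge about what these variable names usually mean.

6

A backdoor path from SchoolQuality to ClassSize is any simple undirected path whose first edge points into SchoolQuality (i.e. leaves SchoolQuality via a parent).
Parents of SchoolQuality: {Motivation, PeerGroup}.
Enumerating:
  P1: SchoolQuality <- PeerGroup -> ClassSize
  P2: SchoolQuality <- PeerGroup -> Attendance <- TestScore -> Tutoring <- Neighborhood -> ClassSize
  P3: SchoolQuality <- PeerGroup -> Attendance <- TestScore -> Tutoring -> ClassSize
  P4: SchoolQuality <- Motivation -> Attendance <- PeerGroup -> ClassSize
  P5: SchoolQuality <- Motivation -> Attendance <- TestScore -> Tutoring <- Neighborhood -> ClassSize
  P6: SchoolQuality <- Motivation -> Attendance <- TestScore -> Tutoring -> ClassSize
That exhausts the simple backdoor paths. Count: 6.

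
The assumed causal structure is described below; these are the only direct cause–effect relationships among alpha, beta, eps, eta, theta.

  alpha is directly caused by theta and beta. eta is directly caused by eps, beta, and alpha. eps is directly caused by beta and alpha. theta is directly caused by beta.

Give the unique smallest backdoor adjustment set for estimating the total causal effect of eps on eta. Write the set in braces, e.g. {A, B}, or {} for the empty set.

Variables eligible for adjustment (non-descendants of eps, excluding eps and eta): {alpha, beta, theta}.
Backdoor paths from eps to eta:
  P1: eps <- beta -> theta -> alpha -> eta
  P2: eps <- beta -> alpha -> eta
  P3: eps <- beta -> eta
  P4: eps <- alpha <- beta -> eta
  P5: eps <- alpha <- theta <- beta -> eta
  P6: eps <- alpha -> eta
The empty set is not sufficient: P1 (eps <- beta -> theta -> alpha -> eta) has no collider blocking it and no conditioned non-collider, so it is open.
Try {alpha, beta}:
  P1: blocked at fork node beta ∈ conditioning set.
  P2: blocked at fork node beta ∈ conditioning set.
  P3: blocked at fork node beta ∈ conditioning set.
  P4: blocked at chain node alpha ∈ conditioning set.
  P5: blocked at chain node alpha ∈ conditioning set.
  P6: blocked at fork node alpha ∈ conditioning set.
{alpha, beta} contains no descendant of eps and blocks every backdoor path.
Every element of {alpha, beta} is needed (dropping alpha leaves P6 open; dropping beta leaves P3 open), so no proper subset is valid.
Among all size-2 subsets of the eligible variables, only {alpha, beta} blocks every backdoor path, so it is the unique smallest valid adjustment set.

{alpha, beta}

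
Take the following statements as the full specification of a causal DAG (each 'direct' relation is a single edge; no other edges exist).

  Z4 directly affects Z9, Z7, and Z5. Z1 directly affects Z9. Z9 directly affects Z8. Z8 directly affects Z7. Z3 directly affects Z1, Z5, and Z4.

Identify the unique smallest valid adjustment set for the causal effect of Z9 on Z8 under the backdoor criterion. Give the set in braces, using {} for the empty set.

{}

Variables eligible for adjustment (non-descendants of Z9, excluding Z9 and Z8): {Z1, Z3, Z4, Z5}.
Backdoor paths from Z9 to Z8:
  P1: Z9 <- Z4 -> Z7 <- Z8
  P2: Z9 <- Z1 <- Z3 -> Z4 -> Z7 <- Z8
  P3: Z9 <- Z1 <- Z3 -> Z5 <- Z4 -> Z7 <- Z8
Each backdoor path contains an unconditioned collider, so every path is already blocked with the empty conditioning set:
  P1: blocked at collider Z7 (neither it nor any descendant is in the conditioning set).
  P2: blocked at collider Z7 (neither it nor any descendant is in the conditioning set).
  P3: blocked at collider Z5 (neither it nor any descendant is in the conditioning set).
The empty set is therefore the unique smallest valid set.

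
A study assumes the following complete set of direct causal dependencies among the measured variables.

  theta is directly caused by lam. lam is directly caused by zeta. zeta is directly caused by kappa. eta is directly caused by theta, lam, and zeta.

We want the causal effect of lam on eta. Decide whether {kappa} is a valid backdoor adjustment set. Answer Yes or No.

Backdoor paths from lam to eta (paths whose first edge points into lam):
  P1: lam <- zeta -> eta
Condition 1 (no descendant of lam in the set): holds — descendants of lam are {eta, theta}; none are in {kappa}.
Condition 2 (every backdoor path blocked by {kappa}):
  P1: open — no interior node is in the conditioning set.
{kappa} does not satisfy the backdoor criterion.

No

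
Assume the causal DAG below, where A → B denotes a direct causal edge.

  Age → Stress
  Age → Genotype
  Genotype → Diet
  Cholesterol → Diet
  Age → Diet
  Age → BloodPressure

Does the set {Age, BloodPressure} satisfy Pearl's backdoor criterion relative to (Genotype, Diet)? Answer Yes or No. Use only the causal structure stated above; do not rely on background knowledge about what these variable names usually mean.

Yes

Backdoor paths from Genotype to Diet (paths whose first edge points into Genotype):
  P1: Genotype <- Age -> Diet
Condition 1 (no descendant of Genotype in the set): holds — descendants of Genotype are {Diet}; none are in {Age, BloodPressure}.
Condition 2 (every backdoor path blocked by {Age, BloodPressure}):
  P1: blocked at fork node Age ∈ conditioning set.
{Age, BloodPressure} satisfies the backdoor criterion.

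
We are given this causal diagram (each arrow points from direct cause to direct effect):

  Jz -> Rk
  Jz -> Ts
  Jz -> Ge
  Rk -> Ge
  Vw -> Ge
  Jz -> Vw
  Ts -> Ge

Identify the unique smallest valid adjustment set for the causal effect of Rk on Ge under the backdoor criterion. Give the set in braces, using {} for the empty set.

{Jz}

Variables eligible for adjustment (non-descendants of Rk, excluding Rk and Ge): {Jz, Ts, Vw}.
Backdoor paths from Rk to Ge:
  P1: Rk <- Jz -> Vw -> Ge
  P2: Rk <- Jz -> Ts -> Ge
  P3: Rk <- Jz -> Ge
The empty set is not sufficient: P1 (Rk <- Jz -> Vw -> Ge) has no collider blocking it and no conditioned non-collider, so it is open.
Try {Jz}:
  P1: blocked at fork node Jz ∈ conditioning set.
  P2: blocked at fork node Jz ∈ conditioning set.
  P3: blocked at fork node Jz ∈ conditioning set.
{Jz} contains no descendant of Rk and blocks every backdoor path.
No other singleton works — e.g. {Vw} leaves P2 open — so {Jz} is the unique smallest valid adjustment set.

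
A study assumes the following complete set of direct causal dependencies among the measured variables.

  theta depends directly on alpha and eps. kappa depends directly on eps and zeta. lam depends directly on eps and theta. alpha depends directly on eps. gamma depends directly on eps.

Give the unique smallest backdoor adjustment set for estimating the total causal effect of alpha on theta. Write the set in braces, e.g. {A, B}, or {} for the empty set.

Variables eligible for adjustment (non-descendants of alpha, excluding alpha and theta): {eps, gamma, kappa, zeta}.
Backdoor paths from alpha to theta:
  P1: alpha <- eps -> theta
  P2: alpha <- eps -> lam <- theta
The empty set is not sufficient: P1 (alpha <- eps -> theta) has no collider blocking it and no conditioned non-collider, so it is open.
Try {eps}:
  P1: blocked at fork node eps ∈ conditioning set.
  P2: blocked at fork node eps ∈ conditioning set.
{eps} contains no descendant of alpha and blocks every backdoor path.
No other singleton works — e.g. {zeta} leaves P1 open — so {eps} is the unique smallest valid adjustment set.

{eps}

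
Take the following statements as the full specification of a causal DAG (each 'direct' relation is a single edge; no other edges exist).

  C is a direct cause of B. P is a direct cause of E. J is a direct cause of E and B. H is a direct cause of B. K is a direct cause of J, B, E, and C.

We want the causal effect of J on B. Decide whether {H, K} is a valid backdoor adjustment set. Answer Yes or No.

Yes

Backdoor paths from J to B (paths whose first edge points into J):
  P1: J <- K -> C -> B
  P2: J <- K -> B
Condition 1 (no descendant of J in the set): holds — descendants of J are {B, E}; none are in {H, K}.
Condition 2 (every backdoor path blocked by {H, K}):
  P1: blocked at fork node K ∈ conditioning set.
  P2: blocked at fork node K ∈ conditioning set.
{H, K} satisfies the backdoor criterion.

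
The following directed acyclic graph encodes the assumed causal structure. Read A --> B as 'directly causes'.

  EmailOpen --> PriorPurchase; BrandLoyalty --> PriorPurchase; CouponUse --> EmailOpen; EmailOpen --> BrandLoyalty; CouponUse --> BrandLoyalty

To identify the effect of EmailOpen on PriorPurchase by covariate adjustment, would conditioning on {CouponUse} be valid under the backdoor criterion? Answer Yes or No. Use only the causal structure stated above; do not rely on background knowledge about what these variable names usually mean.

Yes

Backdoor paths from EmailOpen to PriorPurchase (paths whose first edge points into EmailOpen):
  P1: EmailOpen <- CouponUse -> BrandLoyalty -> PriorPurchase
Condition 1 (no descendant of EmailOpen in the set): holds — descendants of EmailOpen are {BrandLoyalty, PriorPurchase}; none are in {CouponUse}.
Condition 2 (every backdoor path blocked by {CouponUse}):
  P1: blocked at fork node CouponUse ∈ conditioning set.
{CouponUse} satisfies the backdoor criterion.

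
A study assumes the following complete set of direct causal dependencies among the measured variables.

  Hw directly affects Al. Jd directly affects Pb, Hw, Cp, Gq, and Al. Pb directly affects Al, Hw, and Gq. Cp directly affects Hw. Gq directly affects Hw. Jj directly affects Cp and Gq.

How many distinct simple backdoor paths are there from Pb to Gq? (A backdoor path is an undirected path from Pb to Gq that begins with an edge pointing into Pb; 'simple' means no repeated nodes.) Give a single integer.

7

A backdoor path from Pb to Gq is any simple undirected path whose first edge points into Pb (i.e. leaves Pb via a parent).
Parents of Pb: {Jd}.
Enumerating:
  P1: Pb <- Jd -> Cp <- Jj -> Gq
  P2: Pb <- Jd -> Cp -> Hw <- Gq
  P3: Pb <- Jd -> Gq
  P4: Pb <- Jd -> Hw <- Cp <- Jj -> Gq
  P5: Pb <- Jd -> Hw <- Gq
  P6: Pb <- Jd -> Al <- Hw <- Cp <- Jj -> Gq
  P7: Pb <- Jd -> Al <- Hw <- Gq
That exhausts the simple backdoor paths. Count: 7.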